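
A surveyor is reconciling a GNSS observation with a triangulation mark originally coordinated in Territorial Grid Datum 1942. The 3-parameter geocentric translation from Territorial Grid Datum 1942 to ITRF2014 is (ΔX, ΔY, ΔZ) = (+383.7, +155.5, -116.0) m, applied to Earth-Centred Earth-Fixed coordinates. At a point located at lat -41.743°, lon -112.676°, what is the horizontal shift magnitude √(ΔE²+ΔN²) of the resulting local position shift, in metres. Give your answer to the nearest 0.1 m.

406.5 m

At φ = -41.743°, λ = -112.676°: sin φ = -0.665791, cos φ = 0.746139, sin λ = -0.922700, cos λ = -0.385520.
ΔE = −sin λ·ΔX + cos λ·ΔY = −(-0.922700)·(383.7) + (-0.385520)·(155.5) = 294.09 m.
ΔN = −sin φ cos λ·ΔX − sin φ sin λ·ΔY + cos φ·ΔZ = −(-0.665791)(-0.385520)(383.7) − (-0.665791)(-0.922700)(155.5) + (0.746139)(-116.0) = -280.57 m.
Horizontal magnitude = √(ΔE² + ΔN²) = √(294.09² + (-280.57)²) = 406.46 m.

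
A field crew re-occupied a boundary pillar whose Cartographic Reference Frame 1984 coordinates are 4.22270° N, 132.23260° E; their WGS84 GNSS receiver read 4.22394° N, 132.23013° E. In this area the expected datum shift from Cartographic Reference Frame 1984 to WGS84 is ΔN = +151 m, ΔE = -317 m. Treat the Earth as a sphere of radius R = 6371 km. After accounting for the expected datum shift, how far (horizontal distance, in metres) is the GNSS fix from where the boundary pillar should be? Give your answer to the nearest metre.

Observed coordinate differences: Δφ = +0.00124°, Δλ = -0.00247°.
Converting to metres (1° lat = 111195 m, cos φ = 0.997285): observed ΔN = 137.9 m, observed ΔE = -273.9 m.
Subtracting the expected shift leaves a residual of 137.9 − (151) = -13.1 m north and -273.9 − (-317) = 43.1 m east.
Residual distance = √((-13.1)² + 43.1²) = 45.0 m.

45 m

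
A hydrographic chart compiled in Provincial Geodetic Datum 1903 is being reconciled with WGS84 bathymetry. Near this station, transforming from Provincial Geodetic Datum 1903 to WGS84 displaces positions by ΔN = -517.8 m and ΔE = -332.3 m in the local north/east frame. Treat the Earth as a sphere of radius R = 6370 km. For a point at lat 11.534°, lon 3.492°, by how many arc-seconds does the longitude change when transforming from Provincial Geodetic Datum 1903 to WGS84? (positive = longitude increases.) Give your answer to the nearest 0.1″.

At latitude 11.534°, cos φ = 0.979806.
One radian of longitude at latitude φ spans R cos φ, so Δλ = ΔE / (R cos φ) = -332.3 / (6370000 × 0.979806) = -5.3242e-05 rad = -10.982″.

Δλ = -11.0″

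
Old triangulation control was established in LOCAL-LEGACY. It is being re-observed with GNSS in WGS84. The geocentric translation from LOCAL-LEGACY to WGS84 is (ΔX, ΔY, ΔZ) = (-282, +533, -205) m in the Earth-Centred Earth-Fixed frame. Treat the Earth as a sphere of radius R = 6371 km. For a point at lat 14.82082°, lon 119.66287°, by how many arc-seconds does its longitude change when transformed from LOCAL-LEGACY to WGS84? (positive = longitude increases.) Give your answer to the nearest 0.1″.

sin φ = 0.255797, cos φ = 0.966731, sin λ = 0.868952, cos λ = -0.494896.
East component: ΔE = −sin λ·ΔX + cos λ·ΔY = −(0.868952)(-282) + (-0.494896)(533) = -18.73 m.
1° of latitude spans πR/180 = 111195 m; at latitude φ, 1° of longitude spans that × cos φ = 107495.5 m, so Δλ = -18.73 / 107495.5 × 3600 = -0.627″.

Δλ = -0.6″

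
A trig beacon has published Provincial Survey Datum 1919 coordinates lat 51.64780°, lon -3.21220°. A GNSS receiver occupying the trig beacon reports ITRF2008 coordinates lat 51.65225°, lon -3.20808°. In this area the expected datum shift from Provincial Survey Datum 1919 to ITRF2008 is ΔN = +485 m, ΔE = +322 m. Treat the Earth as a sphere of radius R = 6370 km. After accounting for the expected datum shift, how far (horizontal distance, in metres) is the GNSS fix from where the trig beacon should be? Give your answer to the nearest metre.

39 m

Observed coordinate differences: Δφ = +0.00445°, Δλ = +0.00412°.
Converting to metres (1° lat = 111177 m, cos φ = 0.620494): observed ΔN = 494.7 m, observed ΔE = 284.2 m.
Subtracting the expected shift leaves a residual of 494.7 − (485) = 9.7 m north and 284.2 − (322) = -37.8 m east.
Residual distance = √(9.7² + (-37.8)²) = 39.0 m.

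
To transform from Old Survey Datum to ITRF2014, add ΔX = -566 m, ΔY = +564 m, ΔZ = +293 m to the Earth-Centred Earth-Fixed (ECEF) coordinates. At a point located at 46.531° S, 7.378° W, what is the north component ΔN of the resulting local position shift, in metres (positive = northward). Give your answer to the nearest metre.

ΔN = -258 m

The local north axis is (−sin φ cos λ, −sin φ sin λ, cos φ), giving ΔN = -407.372 − 52.563 + 201.573 = -258.36 m.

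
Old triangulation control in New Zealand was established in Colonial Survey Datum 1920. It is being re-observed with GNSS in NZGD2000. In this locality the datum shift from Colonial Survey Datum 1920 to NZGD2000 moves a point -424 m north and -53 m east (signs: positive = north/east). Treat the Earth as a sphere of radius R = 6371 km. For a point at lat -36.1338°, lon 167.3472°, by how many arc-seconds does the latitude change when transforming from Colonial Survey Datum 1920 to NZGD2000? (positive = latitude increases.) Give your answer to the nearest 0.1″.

On a sphere of radius R, 1 rad of latitude = R, so Δφ = ΔN / R = -424.0 / 6371000 = -6.6552e-05 rad = -13.727″.

Δφ = -13.7″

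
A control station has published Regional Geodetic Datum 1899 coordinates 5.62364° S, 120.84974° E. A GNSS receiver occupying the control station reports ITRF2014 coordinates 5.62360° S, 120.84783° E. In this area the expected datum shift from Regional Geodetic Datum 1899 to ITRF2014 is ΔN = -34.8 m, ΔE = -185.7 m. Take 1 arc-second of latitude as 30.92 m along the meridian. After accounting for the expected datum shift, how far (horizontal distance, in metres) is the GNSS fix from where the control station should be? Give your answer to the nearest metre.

47 m

Observed coordinate differences: Δφ = +0.00004°, Δλ = -0.00191°.
Converting to metres (1° lat = 111312 m, cos φ = 0.995187): observed ΔN = 4.5 m, observed ΔE = -211.6 m.
Subtracting the expected shift leaves a residual of 4.5 − (-34.8) = 39.3 m north and -211.6 − (-185.7) = -25.9 m east.
Residual distance = √(39.3² + (-25.9)²) = 47.0 m.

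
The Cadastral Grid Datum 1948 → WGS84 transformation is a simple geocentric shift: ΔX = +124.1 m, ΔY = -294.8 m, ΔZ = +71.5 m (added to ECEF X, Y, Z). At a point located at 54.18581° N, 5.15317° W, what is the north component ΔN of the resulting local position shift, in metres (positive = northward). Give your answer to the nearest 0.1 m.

The local north axis is (−sin φ cos λ, −sin φ sin λ, cos φ), giving ΔN = -100.228 − 21.472 + 41.839 = -79.86 m.

ΔN = -79.9 m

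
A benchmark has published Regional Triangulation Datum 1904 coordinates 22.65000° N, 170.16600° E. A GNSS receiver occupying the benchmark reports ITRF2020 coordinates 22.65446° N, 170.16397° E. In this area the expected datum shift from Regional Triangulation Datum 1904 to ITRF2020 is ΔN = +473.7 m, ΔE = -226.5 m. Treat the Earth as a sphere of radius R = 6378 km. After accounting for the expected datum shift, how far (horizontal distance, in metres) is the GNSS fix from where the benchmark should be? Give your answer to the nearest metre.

29 m

Observed coordinate differences: Δφ = +0.00446°, Δλ = -0.00203°.
Converting to metres (1° lat = 111317 m, cos φ = 0.922875): observed ΔN = 496.5 m, observed ΔE = -208.5 m.
Subtracting the expected shift leaves a residual of 496.5 − (473.7) = 22.8 m north and -208.5 − (-226.5) = 18.0 m east.
Residual distance = √(22.8² + 18.0²) = 29.0 m.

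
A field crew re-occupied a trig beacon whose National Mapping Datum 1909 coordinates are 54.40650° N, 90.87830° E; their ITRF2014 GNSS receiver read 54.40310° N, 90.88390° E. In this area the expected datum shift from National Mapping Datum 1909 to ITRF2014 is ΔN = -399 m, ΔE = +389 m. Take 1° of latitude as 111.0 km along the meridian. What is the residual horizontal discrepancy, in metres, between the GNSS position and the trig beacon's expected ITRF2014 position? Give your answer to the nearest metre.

Observed coordinate differences: Δφ = -0.00340°, Δλ = +0.00560°.
Converting to metres (1° lat = 111000 m, cos φ = 0.582031): observed ΔN = -377.4 m, observed ΔE = 361.8 m.
Subtracting the expected shift leaves a residual of -377.4 − (-399) = 21.6 m north and 361.8 − (389) = -27.2 m east.
Residual distance = √(21.6² + (-27.2)²) = 34.7 m.

35 m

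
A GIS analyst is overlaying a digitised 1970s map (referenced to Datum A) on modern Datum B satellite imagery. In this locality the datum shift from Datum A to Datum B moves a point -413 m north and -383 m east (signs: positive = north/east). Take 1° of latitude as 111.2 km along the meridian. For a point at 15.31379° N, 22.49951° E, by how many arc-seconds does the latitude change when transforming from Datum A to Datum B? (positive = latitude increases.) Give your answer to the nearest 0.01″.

1° of latitude = 111.2 km, so Δφ = -413.0 / 111200 = -0.0037140° = -13.371″.

Δφ = -13.37″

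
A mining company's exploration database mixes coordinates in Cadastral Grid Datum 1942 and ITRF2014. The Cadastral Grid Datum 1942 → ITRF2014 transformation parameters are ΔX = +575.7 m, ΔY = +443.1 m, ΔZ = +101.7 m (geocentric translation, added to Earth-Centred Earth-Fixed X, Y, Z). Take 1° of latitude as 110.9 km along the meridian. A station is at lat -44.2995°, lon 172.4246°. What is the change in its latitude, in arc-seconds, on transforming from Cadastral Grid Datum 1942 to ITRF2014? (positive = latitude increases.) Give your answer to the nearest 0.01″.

sin φ = -0.698409, cos φ = 0.715699, sin λ = 0.131831, cos λ = -0.991272.
North component: ΔN = −sin φ cos λ·ΔX − sin φ sin λ·ΔY + cos φ·ΔZ = −(-0.698409)(-0.991272)(575.7) − (-0.698409)(0.131831)(443.1) + (0.715699)(101.7) = -284.98 m.
1° of latitude spans 110900 m, so Δφ = -284.98 / 110900 × 3600 = -9.251″.

Δφ = -9.25″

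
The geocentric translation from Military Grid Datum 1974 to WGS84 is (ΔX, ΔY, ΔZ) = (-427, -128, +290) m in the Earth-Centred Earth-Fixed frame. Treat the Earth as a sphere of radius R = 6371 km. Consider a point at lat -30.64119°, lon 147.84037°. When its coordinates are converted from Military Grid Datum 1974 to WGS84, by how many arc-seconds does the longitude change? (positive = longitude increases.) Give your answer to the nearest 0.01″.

sin φ = -0.509660, cos φ = 0.860376, sin λ = 0.532280, cos λ = -0.846568.
East component: ΔE = −sin λ·ΔX + cos λ·ΔY = −(0.532280)(-427) + (-0.846568)(-128) = 335.64 m.
1° of latitude spans πR/180 = 111195 m; at latitude φ, 1° of longitude spans that × cos φ = 95669.4 m, so Δλ = 335.64 / 95669.4 × 3600 = 12.630″.

Δλ = 12.63″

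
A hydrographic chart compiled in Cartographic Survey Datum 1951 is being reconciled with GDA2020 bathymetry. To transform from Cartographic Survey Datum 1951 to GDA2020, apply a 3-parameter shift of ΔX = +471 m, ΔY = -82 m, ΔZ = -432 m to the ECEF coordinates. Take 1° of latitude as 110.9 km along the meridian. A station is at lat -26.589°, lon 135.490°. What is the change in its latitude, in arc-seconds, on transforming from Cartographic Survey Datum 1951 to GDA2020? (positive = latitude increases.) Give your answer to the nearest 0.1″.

Δφ = -18.3″

sin φ = -0.447587, cos φ = 0.894240, sin λ = 0.701034, cos λ = -0.713128.
North component: ΔN = −sin φ cos λ·ΔX − sin φ sin λ·ΔY + cos φ·ΔZ = −(-0.447587)(-0.713128)(471) − (-0.447587)(0.701034)(-82) + (0.894240)(-432) = -562.38 m.
1° of latitude spans 110900 m, so Δφ = -562.38 / 110900 × 3600 = -18.256″.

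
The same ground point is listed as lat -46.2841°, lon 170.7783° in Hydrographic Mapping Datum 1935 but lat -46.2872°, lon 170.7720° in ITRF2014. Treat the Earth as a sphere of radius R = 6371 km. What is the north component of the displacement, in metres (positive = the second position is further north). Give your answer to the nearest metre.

Δφ = -46.2872° − -46.2841° = -0.0031°; Δλ = 170.7720° − 170.7783° = -0.0063°.
1° along a meridian = πR/180 = 111195 m.
ΔN = Δφ × 111195 = -344.7 m; ΔE = Δλ × 111195 × cos(-46.2841°) = -0.0063 × 111195 × 0.691083 = -484.1 m.

ΔN = -345 m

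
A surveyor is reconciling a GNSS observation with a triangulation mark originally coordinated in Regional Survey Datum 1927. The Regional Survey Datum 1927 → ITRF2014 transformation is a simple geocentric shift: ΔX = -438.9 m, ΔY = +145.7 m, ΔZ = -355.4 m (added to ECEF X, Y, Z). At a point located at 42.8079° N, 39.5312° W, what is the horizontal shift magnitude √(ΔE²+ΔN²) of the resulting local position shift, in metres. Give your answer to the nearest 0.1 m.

At φ = 42.8079°, λ = -39.5312°: sin φ = 0.679542, cos φ = 0.733636, sin λ = -0.636498, cos λ = 0.771278.
ΔE = −sin λ·ΔX + cos λ·ΔY = −(-0.636498)·(-438.9) + (0.771278)·(145.7) = -166.98 m.
ΔN = −sin φ cos λ·ΔX − sin φ sin λ·ΔY + cos φ·ΔZ = −(0.679542)(0.771278)(-438.9) − (0.679542)(-0.636498)(145.7) + (0.733636)(-355.4) = 32.32 m.
Horizontal magnitude = √(ΔE² + ΔN²) = √((-166.98)² + 32.32²) = 170.08 m.

170.1 m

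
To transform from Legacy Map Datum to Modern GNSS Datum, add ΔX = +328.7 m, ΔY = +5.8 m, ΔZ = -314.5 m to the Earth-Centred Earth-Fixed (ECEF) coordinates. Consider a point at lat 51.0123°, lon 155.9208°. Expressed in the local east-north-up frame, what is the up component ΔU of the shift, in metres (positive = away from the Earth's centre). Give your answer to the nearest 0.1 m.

At φ = 51.0123°, λ = 155.9208°: sin φ = 0.777281, cos φ = 0.629154, sin λ = 0.407999, cos λ = -0.912982.
ΔU = cos φ cos λ·ΔX + cos φ sin λ·ΔY + sin φ·ΔZ = (0.629154)(-0.912982)(328.7) + (0.629154)(0.407999)(5.8) + (0.777281)(-314.5) = -431.77 m.

ΔU = -431.8 m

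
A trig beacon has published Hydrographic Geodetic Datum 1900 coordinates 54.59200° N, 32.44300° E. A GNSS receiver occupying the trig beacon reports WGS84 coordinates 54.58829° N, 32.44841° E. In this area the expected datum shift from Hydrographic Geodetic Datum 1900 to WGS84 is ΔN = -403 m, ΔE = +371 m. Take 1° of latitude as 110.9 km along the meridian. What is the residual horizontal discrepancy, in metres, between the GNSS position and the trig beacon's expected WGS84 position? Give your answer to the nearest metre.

25 m

Observed coordinate differences: Δφ = -0.00371°, Δλ = +0.00541°.
Converting to metres (1° lat = 110900 m, cos φ = 0.579395): observed ΔN = -411.4 m, observed ΔE = 347.6 m.
Subtracting the expected shift leaves a residual of -411.4 − (-403) = -8.4 m north and 347.6 − (371) = -23.4 m east.
Residual distance = √((-8.4)² + (-23.4)²) = 24.9 m.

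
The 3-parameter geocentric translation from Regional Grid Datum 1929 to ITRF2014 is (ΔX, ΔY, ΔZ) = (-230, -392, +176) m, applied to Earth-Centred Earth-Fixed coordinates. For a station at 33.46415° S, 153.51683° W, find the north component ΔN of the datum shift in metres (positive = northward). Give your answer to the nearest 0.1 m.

ΔN = 356.7 m

At φ = -33.46415°, λ = -153.51683°: sin φ = -0.551415, cos φ = 0.834231, sin λ = -0.445935, cos λ = -0.895065.
ΔN = −sin φ cos λ·ΔX − sin φ sin λ·ΔY + cos φ·ΔZ = −(-0.551415)(-0.895065)(-230) − (-0.551415)(-0.445935)(-392) + (0.834231)(176) = 356.73 m.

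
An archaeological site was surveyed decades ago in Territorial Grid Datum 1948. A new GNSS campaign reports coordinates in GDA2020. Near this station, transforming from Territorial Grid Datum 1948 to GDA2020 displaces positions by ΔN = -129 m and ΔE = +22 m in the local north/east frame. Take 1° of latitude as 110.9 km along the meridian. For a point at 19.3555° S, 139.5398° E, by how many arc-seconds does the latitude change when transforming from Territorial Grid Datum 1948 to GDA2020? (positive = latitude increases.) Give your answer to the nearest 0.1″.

Δφ = -4.2″

1° of latitude = 110.9 km, so Δφ = -129.0 / 110900 = -0.0011632° = -4.188″.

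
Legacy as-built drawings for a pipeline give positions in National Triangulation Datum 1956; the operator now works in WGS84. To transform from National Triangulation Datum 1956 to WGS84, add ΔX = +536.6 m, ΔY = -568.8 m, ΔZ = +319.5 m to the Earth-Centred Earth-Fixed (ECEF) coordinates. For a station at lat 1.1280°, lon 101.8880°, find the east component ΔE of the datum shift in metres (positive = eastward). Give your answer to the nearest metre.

ΔE = -408 m

The local east axis at (φ, λ) is (−sin λ, cos λ, 0), so ΔE = −sin(101.8880°)·536.6 + cos(101.8880°)·(-568.8) = -407.92 m.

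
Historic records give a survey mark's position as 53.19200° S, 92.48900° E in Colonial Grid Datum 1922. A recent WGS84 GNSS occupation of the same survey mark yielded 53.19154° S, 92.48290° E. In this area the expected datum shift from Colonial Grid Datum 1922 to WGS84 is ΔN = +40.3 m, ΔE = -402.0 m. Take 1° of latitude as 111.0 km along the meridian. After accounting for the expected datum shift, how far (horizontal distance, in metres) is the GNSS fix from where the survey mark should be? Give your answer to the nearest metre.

11 m

Observed coordinate differences: Δφ = +0.00046°, Δλ = -0.00610°.
Converting to metres (1° lat = 111000 m, cos φ = 0.599135): observed ΔN = 51.1 m, observed ΔE = -405.7 m.
Subtracting the expected shift leaves a residual of 51.1 − (40.3) = 10.8 m north and -405.7 − (-402.0) = -3.7 m east.
Residual distance = √(10.8² + (-3.7)²) = 11.4 m.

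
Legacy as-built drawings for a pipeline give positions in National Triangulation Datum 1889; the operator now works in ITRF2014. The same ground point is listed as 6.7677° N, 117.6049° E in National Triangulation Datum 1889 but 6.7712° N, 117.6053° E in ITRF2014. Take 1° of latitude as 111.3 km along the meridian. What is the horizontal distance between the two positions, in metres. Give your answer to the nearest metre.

392 m

Δφ = 6.7712° − 6.7677° = +0.0035°; Δλ = 117.6053° − 117.6049° = +0.0004°.
ΔN = Δφ × 111300 = 389.6 m; ΔE = Δλ × 111300 × cos(6.7677°) = +0.0004 × 111300 × 0.993032 = 44.2 m.
Distance = √(ΔE² + ΔN²) = √(44.2² + 389.6²) = 392.1 m.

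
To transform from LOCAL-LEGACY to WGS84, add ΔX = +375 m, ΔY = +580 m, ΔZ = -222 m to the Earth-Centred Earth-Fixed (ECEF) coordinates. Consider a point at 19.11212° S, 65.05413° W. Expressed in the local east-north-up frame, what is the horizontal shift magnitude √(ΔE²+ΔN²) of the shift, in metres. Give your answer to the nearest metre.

At φ = -19.11212°, λ = -65.05413°: sin φ = -0.327418, cos φ = 0.944880, sin λ = -0.906707, cos λ = 0.421762.
ΔE = −sin λ·ΔX + cos λ·ΔY = −(-0.906707)·(375) + (0.421762)·(580) = 584.64 m.
ΔN = −sin φ cos λ·ΔX − sin φ sin λ·ΔY + cos φ·ΔZ = −(-0.327418)(0.421762)(375) − (-0.327418)(-0.906707)(580) + (0.944880)(-222) = -330.16 m.
Horizontal magnitude = √(ΔE² + ΔN²) = √(584.64² + (-330.16)²) = 671.42 m.

671 m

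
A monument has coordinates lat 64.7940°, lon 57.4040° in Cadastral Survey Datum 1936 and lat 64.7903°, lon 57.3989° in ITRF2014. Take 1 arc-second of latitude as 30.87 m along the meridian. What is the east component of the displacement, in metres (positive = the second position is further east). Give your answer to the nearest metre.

ΔE = -241 m

Δφ = 64.7903° − 64.7940° = -0.0037°; Δλ = 57.3989° − 57.4040° = -0.0051°.
1° of latitude = 3600 × 30.87 = 111132 m.
ΔN = Δφ × 111132 = -411.2 m; ΔE = Δλ × 111132 × cos(64.7940°) = -0.0051 × 111132 × 0.425874 = -241.4 m.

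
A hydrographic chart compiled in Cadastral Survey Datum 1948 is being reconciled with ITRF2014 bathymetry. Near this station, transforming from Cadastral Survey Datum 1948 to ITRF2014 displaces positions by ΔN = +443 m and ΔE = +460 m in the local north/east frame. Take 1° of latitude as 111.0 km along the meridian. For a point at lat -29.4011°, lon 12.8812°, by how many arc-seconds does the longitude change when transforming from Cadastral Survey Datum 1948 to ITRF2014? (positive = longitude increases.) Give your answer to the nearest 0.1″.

At latitude -29.4011°, cos φ = 0.871204.
1° of longitude at this latitude = 111.0 × cos φ = 96.70 km, so Δλ = 460.0 / 96703.7 = 0.0047568° = 17.124″.

Δλ = 17.1″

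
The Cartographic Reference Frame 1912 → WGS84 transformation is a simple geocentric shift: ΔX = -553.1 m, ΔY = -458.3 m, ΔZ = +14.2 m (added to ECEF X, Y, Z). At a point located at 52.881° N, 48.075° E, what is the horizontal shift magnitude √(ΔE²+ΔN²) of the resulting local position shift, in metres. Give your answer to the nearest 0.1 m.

At φ = 52.881°, λ = 48.075°: sin φ = 0.797384, cos φ = 0.603472, sin λ = 0.744020, cos λ = 0.668157.
ΔE = −sin λ·ΔX + cos λ·ΔY = −(0.744020)·(-553.1) + (0.668157)·(-458.3) = 105.30 m.
ΔN = −sin φ cos λ·ΔX − sin φ sin λ·ΔY + cos φ·ΔZ = −(0.797384)(0.668157)(-553.1) − (0.797384)(0.744020)(-458.3) + (0.603472)(14.2) = 575.14 m.
Horizontal magnitude = √(ΔE² + ΔN²) = √(105.30² + 575.14²) = 584.70 m.

584.7 m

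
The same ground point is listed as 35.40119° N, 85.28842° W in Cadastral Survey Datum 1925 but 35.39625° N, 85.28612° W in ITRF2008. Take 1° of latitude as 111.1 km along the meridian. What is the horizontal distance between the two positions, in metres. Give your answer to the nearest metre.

587 m

Δφ = 35.39625° − 35.40119° = -0.00494°; Δλ = -85.28612° − -85.28842° = +0.00230°.
ΔN = Δφ × 111100 = -548.8 m; ΔE = Δλ × 111100 × cos(35.40119°) = +0.00230 × 111100 × 0.815116 = 208.3 m.
Distance = √(ΔE² + ΔN²) = √(208.3² + (-548.8)²) = 587.0 m.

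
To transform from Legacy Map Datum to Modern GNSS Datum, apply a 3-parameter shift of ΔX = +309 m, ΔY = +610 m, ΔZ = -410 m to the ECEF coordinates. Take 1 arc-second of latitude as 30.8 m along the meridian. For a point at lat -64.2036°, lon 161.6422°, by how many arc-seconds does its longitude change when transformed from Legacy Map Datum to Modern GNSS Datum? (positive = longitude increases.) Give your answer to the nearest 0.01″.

sin φ = -0.900346, cos φ = 0.435175, sin λ = 0.314950, cos λ = -0.949108.
East component: ΔE = −sin λ·ΔX + cos λ·ΔY = −(0.314950)(309) + (-0.949108)(610) = -676.28 m.
1° of latitude spans 3600 × 30.80 = 110880 m; at latitude φ, 1° of longitude spans that × cos φ = 48252.2 m, so Δλ = -676.28 / 48252.2 × 3600 = -50.456″.

Δλ = -50.46″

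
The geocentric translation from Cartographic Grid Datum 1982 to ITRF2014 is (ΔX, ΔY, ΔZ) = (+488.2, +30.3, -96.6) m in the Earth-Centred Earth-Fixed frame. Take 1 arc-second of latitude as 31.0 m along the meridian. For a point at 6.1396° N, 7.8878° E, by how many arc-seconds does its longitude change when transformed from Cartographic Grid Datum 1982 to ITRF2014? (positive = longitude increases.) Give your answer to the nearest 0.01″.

sin φ = 0.106951, cos φ = 0.994264, sin λ = 0.137234, cos λ = 0.990539.
East component: ΔE = −sin λ·ΔX + cos λ·ΔY = −(0.137234)(488.2) + (0.990539)(30.3) = -36.98 m.
1° of latitude spans 3600 × 31.00 = 111600 m; at latitude φ, 1° of longitude spans that × cos φ = 110959.9 m, so Δλ = -36.98 / 110959.9 × 3600 = -1.200″.

Δλ = -1.20″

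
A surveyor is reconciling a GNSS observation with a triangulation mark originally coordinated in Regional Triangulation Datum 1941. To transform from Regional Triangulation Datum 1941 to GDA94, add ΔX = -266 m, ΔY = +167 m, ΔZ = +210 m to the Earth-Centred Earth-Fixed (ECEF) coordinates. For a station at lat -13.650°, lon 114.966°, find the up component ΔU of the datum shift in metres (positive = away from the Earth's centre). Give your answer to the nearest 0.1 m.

ΔU = 206.7 m

The local up (radial) axis is (cos φ cos λ, cos φ sin λ, sin φ), giving ΔU = 109.102 + 147.119 − 49.558 = 206.66 m.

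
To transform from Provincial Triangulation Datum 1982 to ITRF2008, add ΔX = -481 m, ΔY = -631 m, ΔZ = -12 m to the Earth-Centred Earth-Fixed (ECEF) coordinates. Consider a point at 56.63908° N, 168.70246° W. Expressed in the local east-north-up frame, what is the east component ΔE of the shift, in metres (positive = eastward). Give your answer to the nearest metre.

ΔE = 525 m

The local east axis at (φ, λ) is (−sin λ, cos λ, 0), so ΔE = −sin(-168.70246°)·(-481) + cos(-168.70246°)·(-631) = 524.54 m.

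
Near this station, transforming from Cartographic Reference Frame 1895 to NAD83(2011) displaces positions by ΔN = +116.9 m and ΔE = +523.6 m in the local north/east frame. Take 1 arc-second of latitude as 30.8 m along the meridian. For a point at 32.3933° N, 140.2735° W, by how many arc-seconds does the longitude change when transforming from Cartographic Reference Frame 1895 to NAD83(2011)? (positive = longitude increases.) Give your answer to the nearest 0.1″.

Δλ = 20.1″

At latitude 32.3933°, cos φ = 0.844391.
1″ of longitude at this latitude = 30.80 × cos φ = 26.0072 m, so Δλ = 523.6 / 26.0072 = 20.133″.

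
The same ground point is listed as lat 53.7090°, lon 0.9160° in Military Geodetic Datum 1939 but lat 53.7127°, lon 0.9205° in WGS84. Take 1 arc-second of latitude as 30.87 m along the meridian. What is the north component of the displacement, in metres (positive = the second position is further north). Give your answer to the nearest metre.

Δφ = 53.7127° − 53.7090° = +0.0037°; Δλ = 0.9205° − 0.9160° = +0.0045°.
1° of latitude = 3600 × 30.87 = 111132 m.
ΔN = Δφ × 111132 = 411.2 m; ΔE = Δλ × 111132 × cos(53.7090°) = +0.0045 × 111132 × 0.591887 = 296.0 m.

ΔN = 411 m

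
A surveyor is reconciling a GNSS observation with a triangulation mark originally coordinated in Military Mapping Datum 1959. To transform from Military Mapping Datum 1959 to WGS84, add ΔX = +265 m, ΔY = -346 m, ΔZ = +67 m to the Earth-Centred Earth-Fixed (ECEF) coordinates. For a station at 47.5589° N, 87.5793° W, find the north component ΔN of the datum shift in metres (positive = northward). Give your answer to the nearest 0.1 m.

ΔN = -218.2 m

At φ = 47.5589°, λ = -87.5793°: sin φ = 0.737971, cos φ = 0.674832, sin λ = -0.999108, cos λ = 0.042237.
ΔN = −sin φ cos λ·ΔX − sin φ sin λ·ΔY + cos φ·ΔZ = −(0.737971)(0.042237)(265) − (0.737971)(-0.999108)(-346) + (0.674832)(67) = -218.16 m.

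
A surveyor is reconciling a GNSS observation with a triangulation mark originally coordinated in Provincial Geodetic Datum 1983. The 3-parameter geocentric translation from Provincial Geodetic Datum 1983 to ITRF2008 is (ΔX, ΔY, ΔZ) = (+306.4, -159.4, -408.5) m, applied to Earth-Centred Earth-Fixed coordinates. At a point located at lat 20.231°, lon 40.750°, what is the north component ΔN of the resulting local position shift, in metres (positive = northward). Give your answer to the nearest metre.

ΔN = -428 m

At φ = 20.231°, λ = 40.750°: sin φ = 0.345806, cos φ = 0.938306, sin λ = 0.652760, cos λ = 0.757565.
ΔN = −sin φ cos λ·ΔX − sin φ sin λ·ΔY + cos φ·ΔZ = −(0.345806)(0.757565)(306.4) − (0.345806)(0.652760)(-159.4) + (0.938306)(-408.5) = -427.58 m.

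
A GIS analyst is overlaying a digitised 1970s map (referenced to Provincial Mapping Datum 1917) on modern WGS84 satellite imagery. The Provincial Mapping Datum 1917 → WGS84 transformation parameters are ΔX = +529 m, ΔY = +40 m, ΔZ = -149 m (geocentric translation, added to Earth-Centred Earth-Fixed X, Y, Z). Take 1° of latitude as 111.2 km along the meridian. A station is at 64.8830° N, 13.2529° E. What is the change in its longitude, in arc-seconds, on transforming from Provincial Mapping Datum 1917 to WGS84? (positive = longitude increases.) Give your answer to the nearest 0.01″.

Δλ = -6.28″

sin φ = 0.905443, cos φ = 0.424468, sin λ = 0.229250, cos λ = 0.973368.
East component: ΔE = −sin λ·ΔX + cos λ·ΔY = −(0.229250)(529) + (0.973368)(40) = -82.34 m.
1° of latitude spans 111200 m; at latitude φ, 1° of longitude spans that × cos φ = 47200.9 m, so Δλ = -82.34 / 47200.9 × 3600 = -6.280″.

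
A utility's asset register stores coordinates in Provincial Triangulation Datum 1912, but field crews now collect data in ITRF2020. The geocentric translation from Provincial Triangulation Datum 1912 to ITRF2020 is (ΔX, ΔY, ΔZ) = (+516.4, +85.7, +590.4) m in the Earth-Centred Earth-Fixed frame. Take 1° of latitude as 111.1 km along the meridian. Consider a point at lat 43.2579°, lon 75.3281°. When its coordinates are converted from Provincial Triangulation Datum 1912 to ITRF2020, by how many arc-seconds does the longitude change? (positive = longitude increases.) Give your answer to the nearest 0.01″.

Δλ = -21.26″

sin φ = 0.685283, cos φ = 0.728276, sin λ = 0.967392, cos λ = 0.253284.
East component: ΔE = −sin λ·ΔX + cos λ·ΔY = −(0.967392)(516.4) + (0.253284)(85.7) = -477.85 m.
1° of latitude spans 111100 m; at latitude φ, 1° of longitude spans that × cos φ = 80911.5 m, so Δλ = -477.85 / 80911.5 × 3600 = -21.261″.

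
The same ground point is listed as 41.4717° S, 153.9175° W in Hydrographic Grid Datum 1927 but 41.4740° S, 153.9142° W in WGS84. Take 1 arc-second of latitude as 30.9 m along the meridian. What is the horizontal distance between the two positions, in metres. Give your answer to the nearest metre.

Δφ = -41.4740° − -41.4717° = -0.0023°; Δλ = -153.9142° − -153.9175° = +0.0033°.
1° of latitude = 3600 × 30.90 = 111240 m.
ΔN = Δφ × 111240 = -255.9 m; ΔE = Δλ × 111240 × cos(-41.4717°) = +0.0033 × 111240 × 0.749283 = 275.1 m.
Distance = √(ΔE² + ΔN²) = √(275.1² + (-255.9)²) = 375.7 m.

376 m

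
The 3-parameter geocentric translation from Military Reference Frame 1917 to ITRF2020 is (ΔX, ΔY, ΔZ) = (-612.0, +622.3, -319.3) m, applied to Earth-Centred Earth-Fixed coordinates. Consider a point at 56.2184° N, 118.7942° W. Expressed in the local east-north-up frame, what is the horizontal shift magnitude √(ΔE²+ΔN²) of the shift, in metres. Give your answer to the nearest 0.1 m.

At φ = 56.2184°, λ = -118.7942°: sin φ = 0.831163, cos φ = 0.556029, sin λ = -0.876355, cos λ = -0.481665.
ΔE = −sin λ·ΔX + cos λ·ΔY = −(-0.876355)·(-612.0) + (-0.481665)·(622.3) = -836.07 m.
ΔN = −sin φ cos λ·ΔX − sin φ sin λ·ΔY + cos φ·ΔZ = −(0.831163)(-0.481665)(-612.0) − (0.831163)(-0.876355)(622.3) + (0.556029)(-319.3) = 30.73 m.
Horizontal magnitude = √(ΔE² + ΔN²) = √((-836.07)² + 30.73²) = 836.63 m.

836.6 m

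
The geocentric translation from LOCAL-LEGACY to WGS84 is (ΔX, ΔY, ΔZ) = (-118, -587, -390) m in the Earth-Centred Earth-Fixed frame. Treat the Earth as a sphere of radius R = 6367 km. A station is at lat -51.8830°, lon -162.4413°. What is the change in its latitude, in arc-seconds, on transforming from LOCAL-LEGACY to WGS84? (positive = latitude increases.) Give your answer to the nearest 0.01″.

sin φ = -0.786752, cos φ = 0.617269, sin λ = -0.301683, cos λ = -0.953408.
North component: ΔN = −sin φ cos λ·ΔX − sin φ sin λ·ΔY + cos φ·ΔZ = −(-0.786752)(-0.953408)(-118) − (-0.786752)(-0.301683)(-587) + (0.617269)(-390) = -12.90 m.
1° of latitude spans πR/180 = 111125 m, so Δφ = -12.90 / 111125 × 3600 = -0.418″.

Δφ = -0.42″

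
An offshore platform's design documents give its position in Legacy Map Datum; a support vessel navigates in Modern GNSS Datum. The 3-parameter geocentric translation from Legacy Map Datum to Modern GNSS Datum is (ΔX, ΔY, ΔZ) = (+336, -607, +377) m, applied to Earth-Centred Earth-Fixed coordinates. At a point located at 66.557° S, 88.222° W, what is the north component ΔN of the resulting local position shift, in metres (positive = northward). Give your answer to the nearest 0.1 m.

ΔN = 716.2 m

The local north axis is (−sin φ cos λ, −sin φ sin λ, cos φ), giving ΔN = 9.565 + 556.628 + 149.984 = 716.18 m.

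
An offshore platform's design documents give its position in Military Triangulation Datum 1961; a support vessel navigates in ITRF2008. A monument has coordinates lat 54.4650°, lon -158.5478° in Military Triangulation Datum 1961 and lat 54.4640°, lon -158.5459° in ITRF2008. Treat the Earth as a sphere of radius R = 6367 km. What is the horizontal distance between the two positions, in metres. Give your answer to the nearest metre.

166 m

Δφ = 54.4640° − 54.4650° = -0.0010°; Δλ = -158.5459° − -158.5478° = +0.0019°.
1° along a meridian = πR/180 = 111125 m.
ΔN = Δφ × 111125 = -111.1 m; ΔE = Δλ × 111125 × cos(54.4650°) = +0.0019 × 111125 × 0.581200 = 122.7 m.
Distance = √(ΔE² + ΔN²) = √(122.7² + (-111.1)²) = 165.6 m.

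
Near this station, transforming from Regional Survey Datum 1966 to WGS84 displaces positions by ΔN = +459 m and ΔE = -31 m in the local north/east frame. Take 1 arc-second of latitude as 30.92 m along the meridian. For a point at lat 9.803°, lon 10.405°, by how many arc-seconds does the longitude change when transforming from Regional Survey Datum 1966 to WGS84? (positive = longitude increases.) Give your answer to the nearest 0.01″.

Δλ = -1.02″

At latitude 9.803°, cos φ = 0.985399.
1″ of longitude at this latitude = 30.92 × cos φ = 30.4685 m, so Δλ = -31.0 / 30.4685 = -1.017″.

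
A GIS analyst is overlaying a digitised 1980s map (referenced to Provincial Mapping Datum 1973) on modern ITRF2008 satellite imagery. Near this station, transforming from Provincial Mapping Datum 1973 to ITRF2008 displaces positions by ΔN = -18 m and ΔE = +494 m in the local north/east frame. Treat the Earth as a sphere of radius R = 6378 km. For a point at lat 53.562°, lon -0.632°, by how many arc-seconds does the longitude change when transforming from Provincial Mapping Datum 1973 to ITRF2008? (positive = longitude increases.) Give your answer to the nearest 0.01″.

At latitude 53.562°, cos φ = 0.593953.
One radian of longitude at latitude φ spans R cos φ, so Δλ = ΔE / (R cos φ) = 494.0 / (6378000 × 0.593953) = 1.3040e-04 rad = 26.898″.

Δλ = 26.90″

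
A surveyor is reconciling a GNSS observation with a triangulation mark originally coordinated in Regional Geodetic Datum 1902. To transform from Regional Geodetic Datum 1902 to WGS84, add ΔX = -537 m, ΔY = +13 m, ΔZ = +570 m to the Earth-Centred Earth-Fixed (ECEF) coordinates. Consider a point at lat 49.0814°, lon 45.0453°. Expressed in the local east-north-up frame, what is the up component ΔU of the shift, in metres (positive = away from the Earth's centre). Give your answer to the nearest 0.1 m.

The local up (radial) axis is (cos φ cos λ, cos φ sin λ, sin φ), giving ΔU = -248.512 + 6.026 + 430.715 = 188.23 m.

ΔU = 188.2 m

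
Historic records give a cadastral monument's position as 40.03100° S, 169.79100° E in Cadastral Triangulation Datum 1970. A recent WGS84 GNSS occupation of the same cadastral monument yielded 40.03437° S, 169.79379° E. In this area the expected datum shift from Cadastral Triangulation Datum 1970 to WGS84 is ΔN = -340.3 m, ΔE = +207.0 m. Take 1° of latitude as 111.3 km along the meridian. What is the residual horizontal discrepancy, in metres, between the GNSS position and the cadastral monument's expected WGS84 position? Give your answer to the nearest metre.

Observed coordinate differences: Δφ = -0.00337°, Δλ = +0.00279°.
Converting to metres (1° lat = 111300 m, cos φ = 0.765697): observed ΔN = -375.1 m, observed ΔE = 237.8 m.
Subtracting the expected shift leaves a residual of -375.1 − (-340.3) = -34.8 m north and 237.8 − (207.0) = 30.8 m east.
Residual distance = √((-34.8)² + 30.8²) = 46.4 m.

46 m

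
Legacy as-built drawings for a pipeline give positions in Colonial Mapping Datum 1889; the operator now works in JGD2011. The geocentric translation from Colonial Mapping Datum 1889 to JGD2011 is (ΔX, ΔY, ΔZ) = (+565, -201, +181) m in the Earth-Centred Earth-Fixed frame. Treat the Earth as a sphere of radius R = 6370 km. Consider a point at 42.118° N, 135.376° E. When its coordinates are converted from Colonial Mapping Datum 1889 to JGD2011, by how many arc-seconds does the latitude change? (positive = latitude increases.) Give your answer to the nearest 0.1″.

Δφ = 16.1″

sin φ = 0.670660, cos φ = 0.741765, sin λ = 0.702451, cos λ = -0.711732.
North component: ΔN = −sin φ cos λ·ΔX − sin φ sin λ·ΔY + cos φ·ΔZ = −(0.670660)(-0.711732)(565) − (0.670660)(0.702451)(-201) + (0.741765)(181) = 498.64 m.
1° of latitude spans πR/180 = 111177 m, so Δφ = 498.64 / 111177 × 3600 = 16.146″.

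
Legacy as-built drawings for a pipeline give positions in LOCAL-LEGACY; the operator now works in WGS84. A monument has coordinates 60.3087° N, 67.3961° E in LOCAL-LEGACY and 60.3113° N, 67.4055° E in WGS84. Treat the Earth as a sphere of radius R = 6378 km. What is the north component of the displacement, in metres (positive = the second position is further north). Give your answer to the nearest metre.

Δφ = 60.3113° − 60.3087° = +0.0026°; Δλ = 67.4055° − 67.3961° = +0.0094°.
1° along a meridian = πR/180 = 111317 m.
ΔN = Δφ × 111317 = 289.4 m; ΔE = Δλ × 111317 × cos(60.3087°) = +0.0094 × 111317 × 0.495327 = 518.3 m.

ΔN = 289 m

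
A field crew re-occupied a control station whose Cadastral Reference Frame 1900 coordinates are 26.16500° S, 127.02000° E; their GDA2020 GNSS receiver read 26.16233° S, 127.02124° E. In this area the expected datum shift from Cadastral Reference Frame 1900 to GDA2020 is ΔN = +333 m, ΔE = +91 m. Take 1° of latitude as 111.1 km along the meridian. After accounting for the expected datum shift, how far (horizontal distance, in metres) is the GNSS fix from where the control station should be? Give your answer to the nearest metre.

49 m

Observed coordinate differences: Δφ = +0.00267°, Δλ = +0.00124°.
Converting to metres (1° lat = 111100 m, cos φ = 0.897528): observed ΔN = 296.6 m, observed ΔE = 123.6 m.
Subtracting the expected shift leaves a residual of 296.6 − (333) = -36.4 m north and 123.6 − (91) = 32.6 m east.
Residual distance = √((-36.4)² + 32.6²) = 48.9 m.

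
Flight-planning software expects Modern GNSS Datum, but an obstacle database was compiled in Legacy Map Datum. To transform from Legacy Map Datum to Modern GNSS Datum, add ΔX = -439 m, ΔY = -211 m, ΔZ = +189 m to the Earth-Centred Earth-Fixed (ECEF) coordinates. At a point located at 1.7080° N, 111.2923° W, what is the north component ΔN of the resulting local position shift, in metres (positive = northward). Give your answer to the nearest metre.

At φ = 1.7080°, λ = -111.2923°: sin φ = 0.029806, cos φ = 0.999556, sin λ = -0.931740, cos λ = -0.363126.
ΔN = −sin φ cos λ·ΔX − sin φ sin λ·ΔY + cos φ·ΔZ = −(0.029806)(-0.363126)(-439) − (0.029806)(-0.931740)(-211) + (0.999556)(189) = 178.30 m.

ΔN = 178 m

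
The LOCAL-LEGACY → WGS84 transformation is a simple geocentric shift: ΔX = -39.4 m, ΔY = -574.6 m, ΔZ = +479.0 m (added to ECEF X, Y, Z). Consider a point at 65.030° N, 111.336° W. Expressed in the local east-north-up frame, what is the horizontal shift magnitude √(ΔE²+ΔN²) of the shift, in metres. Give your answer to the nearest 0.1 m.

342.5 m

At φ = 65.030°, λ = -111.336°: sin φ = 0.906529, cos φ = 0.422144, sin λ = -0.931463, cos λ = -0.363837.
ΔE = −sin λ·ΔX + cos λ·ΔY = −(-0.931463)·(-39.4) + (-0.363837)·(-574.6) = 172.36 m.
ΔN = −sin φ cos λ·ΔX − sin φ sin λ·ΔY + cos φ·ΔZ = −(0.906529)(-0.363837)(-39.4) − (0.906529)(-0.931463)(-574.6) + (0.422144)(479.0) = -295.98 m.
Horizontal magnitude = √(ΔE² + ΔN²) = √(172.36² + (-295.98)²) = 342.51 m.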